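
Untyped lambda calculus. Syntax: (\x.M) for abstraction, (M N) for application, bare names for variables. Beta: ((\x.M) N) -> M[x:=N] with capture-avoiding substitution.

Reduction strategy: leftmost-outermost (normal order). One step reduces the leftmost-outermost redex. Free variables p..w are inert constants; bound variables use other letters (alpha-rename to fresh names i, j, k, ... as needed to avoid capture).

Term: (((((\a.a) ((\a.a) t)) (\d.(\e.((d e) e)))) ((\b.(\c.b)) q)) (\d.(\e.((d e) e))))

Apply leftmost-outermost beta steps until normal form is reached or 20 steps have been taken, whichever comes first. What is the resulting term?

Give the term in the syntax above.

Step 0: (((((\a.a) ((\a.a) t)) (\d.(\e.((d e) e)))) ((\b.(\c.b)) q)) (\d.(\e.((d e) e))))
Step 1: (((((\a.a) t) (\d.(\e.((d e) e)))) ((\b.(\c.b)) q)) (\d.(\e.((d e) e))))
Step 2: (((t (\d.(\e.((d e) e)))) ((\b.(\c.b)) q)) (\d.(\e.((d e) e))))
Step 3: (((t (\d.(\e.((d e) e)))) (\c.q)) (\d.(\e.((d e) e))))

Answer: (((t (\d.(\e.((d e) e)))) (\c.q)) (\d.(\e.((d e) e))))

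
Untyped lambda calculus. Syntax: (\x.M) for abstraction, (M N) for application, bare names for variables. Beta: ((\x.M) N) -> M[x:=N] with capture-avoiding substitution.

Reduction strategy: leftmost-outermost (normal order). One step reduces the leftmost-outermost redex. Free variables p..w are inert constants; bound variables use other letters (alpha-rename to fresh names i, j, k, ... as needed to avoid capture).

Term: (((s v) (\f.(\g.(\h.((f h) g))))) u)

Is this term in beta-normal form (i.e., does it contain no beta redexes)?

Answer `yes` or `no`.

Answer: yes

Derivation:
Term: (((s v) (\f.(\g.(\h.((f h) g))))) u)
No beta redexes found.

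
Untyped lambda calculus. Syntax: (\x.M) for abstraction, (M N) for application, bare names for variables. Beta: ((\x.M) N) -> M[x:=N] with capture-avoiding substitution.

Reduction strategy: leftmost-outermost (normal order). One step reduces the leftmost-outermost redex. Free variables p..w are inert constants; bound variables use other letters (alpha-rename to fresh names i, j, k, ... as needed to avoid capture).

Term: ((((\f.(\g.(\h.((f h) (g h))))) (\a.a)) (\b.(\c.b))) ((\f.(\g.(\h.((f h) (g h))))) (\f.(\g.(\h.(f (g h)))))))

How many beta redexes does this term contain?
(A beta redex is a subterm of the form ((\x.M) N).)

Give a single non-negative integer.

Answer: 2

Derivation:
Term: ((((\f.(\g.(\h.((f h) (g h))))) (\a.a)) (\b.(\c.b))) ((\f.(\g.(\h.((f h) (g h))))) (\f.(\g.(\h.(f (g h)))))))
  Redex: ((\f.(\g.(\h.((f h) (g h))))) (\a.a))
  Redex: ((\f.(\g.(\h.((f h) (g h))))) (\f.(\g.(\h.(f (g h))))))
Total redexes: 2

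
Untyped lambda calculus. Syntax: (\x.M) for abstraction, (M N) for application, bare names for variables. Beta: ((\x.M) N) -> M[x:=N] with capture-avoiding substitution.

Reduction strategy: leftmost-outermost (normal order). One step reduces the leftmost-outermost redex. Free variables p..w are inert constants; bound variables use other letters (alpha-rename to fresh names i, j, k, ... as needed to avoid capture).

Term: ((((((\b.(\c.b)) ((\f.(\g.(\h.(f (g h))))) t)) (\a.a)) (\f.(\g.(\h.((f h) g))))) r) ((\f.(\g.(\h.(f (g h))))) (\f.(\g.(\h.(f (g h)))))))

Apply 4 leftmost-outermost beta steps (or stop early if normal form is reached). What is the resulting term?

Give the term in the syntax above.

Step 0: ((((((\b.(\c.b)) ((\f.(\g.(\h.(f (g h))))) t)) (\a.a)) (\f.(\g.(\h.((f h) g))))) r) ((\f.(\g.(\h.(f (g h))))) (\f.(\g.(\h.(f (g h)))))))
Step 1: (((((\c.((\f.(\g.(\h.(f (g h))))) t)) (\a.a)) (\f.(\g.(\h.((f h) g))))) r) ((\f.(\g.(\h.(f (g h))))) (\f.(\g.(\h.(f (g h)))))))
Step 2: (((((\f.(\g.(\h.(f (g h))))) t) (\f.(\g.(\h.((f h) g))))) r) ((\f.(\g.(\h.(f (g h))))) (\f.(\g.(\h.(f (g h)))))))
Step 3: ((((\g.(\h.(t (g h)))) (\f.(\g.(\h.((f h) g))))) r) ((\f.(\g.(\h.(f (g h))))) (\f.(\g.(\h.(f (g h)))))))
Step 4: (((\h.(t ((\f.(\g.(\h.((f h) g)))) h))) r) ((\f.(\g.(\h.(f (g h))))) (\f.(\g.(\h.(f (g h)))))))

Answer: (((\h.(t ((\f.(\g.(\h.((f h) g)))) h))) r) ((\f.(\g.(\h.(f (g h))))) (\f.(\g.(\h.(f (g h)))))))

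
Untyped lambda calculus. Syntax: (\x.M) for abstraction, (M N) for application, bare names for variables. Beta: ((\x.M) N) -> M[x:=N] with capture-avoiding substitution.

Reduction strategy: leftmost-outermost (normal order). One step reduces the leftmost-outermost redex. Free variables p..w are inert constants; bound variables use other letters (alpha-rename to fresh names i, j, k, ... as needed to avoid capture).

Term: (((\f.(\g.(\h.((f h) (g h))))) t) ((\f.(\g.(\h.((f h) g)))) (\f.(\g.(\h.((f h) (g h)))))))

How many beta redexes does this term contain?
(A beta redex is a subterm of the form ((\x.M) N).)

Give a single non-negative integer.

Term: (((\f.(\g.(\h.((f h) (g h))))) t) ((\f.(\g.(\h.((f h) g)))) (\f.(\g.(\h.((f h) (g h)))))))
  Redex: ((\f.(\g.(\h.((f h) (g h))))) t)
  Redex: ((\f.(\g.(\h.((f h) g)))) (\f.(\g.(\h.((f h) (g h))))))
Total redexes: 2

Answer: 2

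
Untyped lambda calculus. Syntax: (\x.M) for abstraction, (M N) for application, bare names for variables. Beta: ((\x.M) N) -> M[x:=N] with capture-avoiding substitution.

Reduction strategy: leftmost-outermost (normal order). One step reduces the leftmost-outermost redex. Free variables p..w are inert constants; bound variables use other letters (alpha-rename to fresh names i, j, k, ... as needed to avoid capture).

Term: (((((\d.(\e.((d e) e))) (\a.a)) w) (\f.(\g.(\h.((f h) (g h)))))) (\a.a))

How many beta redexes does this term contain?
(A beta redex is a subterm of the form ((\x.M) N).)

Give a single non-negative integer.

Answer: 1

Derivation:
Term: (((((\d.(\e.((d e) e))) (\a.a)) w) (\f.(\g.(\h.((f h) (g h)))))) (\a.a))
  Redex: ((\d.(\e.((d e) e))) (\a.a))
Total redexes: 1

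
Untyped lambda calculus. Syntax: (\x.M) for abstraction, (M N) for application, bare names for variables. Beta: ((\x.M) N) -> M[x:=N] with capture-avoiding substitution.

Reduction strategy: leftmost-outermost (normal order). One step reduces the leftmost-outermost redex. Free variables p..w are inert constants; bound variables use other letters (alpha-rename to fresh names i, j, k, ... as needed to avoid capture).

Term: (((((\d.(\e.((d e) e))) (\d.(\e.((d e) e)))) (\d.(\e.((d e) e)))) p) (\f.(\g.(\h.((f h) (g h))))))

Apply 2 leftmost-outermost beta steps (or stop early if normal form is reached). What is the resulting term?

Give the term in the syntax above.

Answer: (((((\d.(\e.((d e) e))) (\d.(\e.((d e) e)))) (\d.(\e.((d e) e)))) p) (\f.(\g.(\h.((f h) (g h))))))

Derivation:
Step 0: (((((\d.(\e.((d e) e))) (\d.(\e.((d e) e)))) (\d.(\e.((d e) e)))) p) (\f.(\g.(\h.((f h) (g h))))))
Step 1: ((((\e.(((\d.(\e.((d e) e))) e) e)) (\d.(\e.((d e) e)))) p) (\f.(\g.(\h.((f h) (g h))))))
Step 2: (((((\d.(\e.((d e) e))) (\d.(\e.((d e) e)))) (\d.(\e.((d e) e)))) p) (\f.(\g.(\h.((f h) (g h))))))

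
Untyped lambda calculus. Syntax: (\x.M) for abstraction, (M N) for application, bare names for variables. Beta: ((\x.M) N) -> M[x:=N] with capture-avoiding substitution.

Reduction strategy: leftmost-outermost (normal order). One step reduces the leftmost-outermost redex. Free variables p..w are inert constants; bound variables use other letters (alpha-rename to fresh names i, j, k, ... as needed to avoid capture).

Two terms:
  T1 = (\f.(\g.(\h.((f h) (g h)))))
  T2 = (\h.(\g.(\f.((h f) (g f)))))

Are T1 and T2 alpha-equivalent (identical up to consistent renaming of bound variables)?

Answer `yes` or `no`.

Term 1: (\f.(\g.(\h.((f h) (g h)))))
Term 2: (\h.(\g.(\f.((h f) (g f)))))
Alpha-equivalence: compare structure up to binder renaming.
Result: True

Answer: yes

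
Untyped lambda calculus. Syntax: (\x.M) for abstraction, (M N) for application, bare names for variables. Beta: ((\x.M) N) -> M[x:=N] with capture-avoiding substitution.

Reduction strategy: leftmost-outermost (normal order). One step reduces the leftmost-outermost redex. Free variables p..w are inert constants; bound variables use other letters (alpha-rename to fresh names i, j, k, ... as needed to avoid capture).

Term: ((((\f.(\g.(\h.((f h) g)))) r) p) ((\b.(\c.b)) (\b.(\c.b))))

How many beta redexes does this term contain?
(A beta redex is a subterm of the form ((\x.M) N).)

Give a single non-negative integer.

Answer: 2

Derivation:
Term: ((((\f.(\g.(\h.((f h) g)))) r) p) ((\b.(\c.b)) (\b.(\c.b))))
  Redex: ((\f.(\g.(\h.((f h) g)))) r)
  Redex: ((\b.(\c.b)) (\b.(\c.b)))
Total redexes: 2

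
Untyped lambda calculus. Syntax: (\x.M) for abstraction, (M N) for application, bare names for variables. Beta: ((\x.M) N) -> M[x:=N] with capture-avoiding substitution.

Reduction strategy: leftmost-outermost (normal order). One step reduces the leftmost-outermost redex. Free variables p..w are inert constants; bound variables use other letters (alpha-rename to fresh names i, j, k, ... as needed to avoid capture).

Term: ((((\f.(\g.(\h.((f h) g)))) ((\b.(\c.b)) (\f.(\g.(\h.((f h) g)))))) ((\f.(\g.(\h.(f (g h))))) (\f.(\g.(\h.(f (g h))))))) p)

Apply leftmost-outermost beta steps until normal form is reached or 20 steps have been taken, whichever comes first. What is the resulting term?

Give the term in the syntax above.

Answer: (\g.(\h.(\i.(\j.((h g) (i j))))))

Derivation:
Step 0: ((((\f.(\g.(\h.((f h) g)))) ((\b.(\c.b)) (\f.(\g.(\h.((f h) g)))))) ((\f.(\g.(\h.(f (g h))))) (\f.(\g.(\h.(f (g h))))))) p)
Step 1: (((\g.(\h.((((\b.(\c.b)) (\f.(\g.(\h.((f h) g))))) h) g))) ((\f.(\g.(\h.(f (g h))))) (\f.(\g.(\h.(f (g h))))))) p)
Step 2: ((\h.((((\b.(\c.b)) (\f.(\g.(\h.((f h) g))))) h) ((\f.(\g.(\h.(f (g h))))) (\f.(\g.(\h.(f (g h)))))))) p)
Step 3: ((((\b.(\c.b)) (\f.(\g.(\h.((f h) g))))) p) ((\f.(\g.(\h.(f (g h))))) (\f.(\g.(\h.(f (g h)))))))
Step 4: (((\c.(\f.(\g.(\h.((f h) g))))) p) ((\f.(\g.(\h.(f (g h))))) (\f.(\g.(\h.(f (g h)))))))
Step 5: ((\f.(\g.(\h.((f h) g)))) ((\f.(\g.(\h.(f (g h))))) (\f.(\g.(\h.(f (g h)))))))
Step 6: (\g.(\h.((((\f.(\g.(\h.(f (g h))))) (\f.(\g.(\h.(f (g h)))))) h) g)))
Step 7: (\g.(\h.(((\g.(\h.((\f.(\g.(\h.(f (g h))))) (g h)))) h) g)))
Step 8: (\g.(\h.((\i.((\f.(\g.(\h.(f (g h))))) (h i))) g)))
Step 9: (\g.(\h.((\f.(\g.(\h.(f (g h))))) (h g))))
Step 10: (\g.(\h.(\i.(\j.((h g) (i j))))))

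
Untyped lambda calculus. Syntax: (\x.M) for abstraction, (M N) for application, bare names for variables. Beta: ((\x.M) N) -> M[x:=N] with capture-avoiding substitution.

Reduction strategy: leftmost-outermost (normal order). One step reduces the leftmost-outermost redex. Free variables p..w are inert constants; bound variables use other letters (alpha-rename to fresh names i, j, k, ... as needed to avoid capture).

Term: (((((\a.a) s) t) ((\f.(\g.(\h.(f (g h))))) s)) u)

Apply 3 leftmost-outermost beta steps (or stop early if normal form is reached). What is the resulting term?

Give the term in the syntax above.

Step 0: (((((\a.a) s) t) ((\f.(\g.(\h.(f (g h))))) s)) u)
Step 1: (((s t) ((\f.(\g.(\h.(f (g h))))) s)) u)
Step 2: (((s t) (\g.(\h.(s (g h))))) u)
Step 3: (normal form reached)

Answer: (((s t) (\g.(\h.(s (g h))))) u)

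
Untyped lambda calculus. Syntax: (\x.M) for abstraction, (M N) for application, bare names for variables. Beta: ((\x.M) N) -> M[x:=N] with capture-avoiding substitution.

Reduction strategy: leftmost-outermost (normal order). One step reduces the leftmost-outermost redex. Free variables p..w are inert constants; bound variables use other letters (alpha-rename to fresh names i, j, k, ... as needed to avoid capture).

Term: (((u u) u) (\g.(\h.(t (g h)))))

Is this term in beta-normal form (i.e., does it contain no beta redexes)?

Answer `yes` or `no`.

Answer: yes

Derivation:
Term: (((u u) u) (\g.(\h.(t (g h)))))
No beta redexes found.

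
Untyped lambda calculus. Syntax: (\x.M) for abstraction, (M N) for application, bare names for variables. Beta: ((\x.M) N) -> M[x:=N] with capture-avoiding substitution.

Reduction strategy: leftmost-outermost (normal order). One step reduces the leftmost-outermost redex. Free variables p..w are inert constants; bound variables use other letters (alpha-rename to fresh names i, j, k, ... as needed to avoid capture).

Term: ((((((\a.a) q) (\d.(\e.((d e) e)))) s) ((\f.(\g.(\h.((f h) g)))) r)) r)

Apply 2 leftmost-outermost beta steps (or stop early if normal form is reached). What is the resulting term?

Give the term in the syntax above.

Answer: ((((q (\d.(\e.((d e) e)))) s) (\g.(\h.((r h) g)))) r)

Derivation:
Step 0: ((((((\a.a) q) (\d.(\e.((d e) e)))) s) ((\f.(\g.(\h.((f h) g)))) r)) r)
Step 1: ((((q (\d.(\e.((d e) e)))) s) ((\f.(\g.(\h.((f h) g)))) r)) r)
Step 2: ((((q (\d.(\e.((d e) e)))) s) (\g.(\h.((r h) g)))) r)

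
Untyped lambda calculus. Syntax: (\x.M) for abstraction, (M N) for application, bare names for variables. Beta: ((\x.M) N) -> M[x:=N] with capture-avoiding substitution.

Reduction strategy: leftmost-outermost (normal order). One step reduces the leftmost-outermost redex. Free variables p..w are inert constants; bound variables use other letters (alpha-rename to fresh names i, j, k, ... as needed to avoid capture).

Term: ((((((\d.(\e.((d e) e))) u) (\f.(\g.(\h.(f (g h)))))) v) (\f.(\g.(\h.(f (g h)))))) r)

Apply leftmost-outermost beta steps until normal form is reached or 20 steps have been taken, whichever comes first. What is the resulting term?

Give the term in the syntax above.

Answer: (((((u (\f.(\g.(\h.(f (g h)))))) (\f.(\g.(\h.(f (g h)))))) v) (\f.(\g.(\h.(f (g h)))))) r)

Derivation:
Step 0: ((((((\d.(\e.((d e) e))) u) (\f.(\g.(\h.(f (g h)))))) v) (\f.(\g.(\h.(f (g h)))))) r)
Step 1: (((((\e.((u e) e)) (\f.(\g.(\h.(f (g h)))))) v) (\f.(\g.(\h.(f (g h)))))) r)
Step 2: (((((u (\f.(\g.(\h.(f (g h)))))) (\f.(\g.(\h.(f (g h)))))) v) (\f.(\g.(\h.(f (g h)))))) r)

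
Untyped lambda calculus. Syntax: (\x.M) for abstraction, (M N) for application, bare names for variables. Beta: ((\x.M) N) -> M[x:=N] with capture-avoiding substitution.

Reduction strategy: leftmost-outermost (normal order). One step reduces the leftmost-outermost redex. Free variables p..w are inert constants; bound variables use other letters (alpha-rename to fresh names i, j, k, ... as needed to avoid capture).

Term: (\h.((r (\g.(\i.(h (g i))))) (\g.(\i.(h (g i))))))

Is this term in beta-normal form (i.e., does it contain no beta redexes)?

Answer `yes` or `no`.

Term: (\h.((r (\g.(\i.(h (g i))))) (\g.(\i.(h (g i))))))
No beta redexes found.

Answer: yes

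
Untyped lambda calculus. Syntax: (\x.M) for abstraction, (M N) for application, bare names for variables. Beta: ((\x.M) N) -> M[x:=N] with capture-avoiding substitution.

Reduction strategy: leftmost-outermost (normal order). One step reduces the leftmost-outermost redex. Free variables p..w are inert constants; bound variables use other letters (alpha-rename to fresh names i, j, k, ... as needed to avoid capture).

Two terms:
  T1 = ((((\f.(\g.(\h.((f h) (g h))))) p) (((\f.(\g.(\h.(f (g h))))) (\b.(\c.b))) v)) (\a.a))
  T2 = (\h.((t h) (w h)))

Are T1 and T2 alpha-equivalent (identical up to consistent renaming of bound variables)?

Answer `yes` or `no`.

Term 1: ((((\f.(\g.(\h.((f h) (g h))))) p) (((\f.(\g.(\h.(f (g h))))) (\b.(\c.b))) v)) (\a.a))
Term 2: (\h.((t h) (w h)))
Alpha-equivalence: compare structure up to binder renaming.
Result: False

Answer: no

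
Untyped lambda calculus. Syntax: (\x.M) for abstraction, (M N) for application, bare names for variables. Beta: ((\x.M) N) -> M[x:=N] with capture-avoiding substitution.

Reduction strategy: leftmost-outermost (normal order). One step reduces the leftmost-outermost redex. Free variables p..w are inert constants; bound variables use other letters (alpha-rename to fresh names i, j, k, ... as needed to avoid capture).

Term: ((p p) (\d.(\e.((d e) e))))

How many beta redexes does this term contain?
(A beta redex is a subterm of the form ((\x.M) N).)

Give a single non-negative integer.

Answer: 0

Derivation:
Term: ((p p) (\d.(\e.((d e) e))))
  (no redexes)
Total redexes: 0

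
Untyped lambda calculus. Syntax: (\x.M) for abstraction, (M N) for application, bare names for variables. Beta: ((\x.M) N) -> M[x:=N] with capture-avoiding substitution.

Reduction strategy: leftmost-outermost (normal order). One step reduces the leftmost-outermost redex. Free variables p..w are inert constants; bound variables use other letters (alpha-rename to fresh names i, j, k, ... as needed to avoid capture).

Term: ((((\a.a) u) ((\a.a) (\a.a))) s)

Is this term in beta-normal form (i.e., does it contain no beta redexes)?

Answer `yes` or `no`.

Answer: no

Derivation:
Term: ((((\a.a) u) ((\a.a) (\a.a))) s)
Found 2 beta redex(es).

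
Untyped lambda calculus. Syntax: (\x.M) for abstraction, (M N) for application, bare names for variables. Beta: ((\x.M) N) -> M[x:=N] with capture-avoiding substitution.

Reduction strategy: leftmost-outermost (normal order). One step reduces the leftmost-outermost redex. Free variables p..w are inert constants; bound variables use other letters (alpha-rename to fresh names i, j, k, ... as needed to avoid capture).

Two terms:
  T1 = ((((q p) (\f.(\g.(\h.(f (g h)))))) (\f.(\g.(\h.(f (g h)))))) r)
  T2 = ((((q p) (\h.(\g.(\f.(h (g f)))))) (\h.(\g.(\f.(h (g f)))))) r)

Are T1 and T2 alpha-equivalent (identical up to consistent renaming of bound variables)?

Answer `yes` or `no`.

Term 1: ((((q p) (\f.(\g.(\h.(f (g h)))))) (\f.(\g.(\h.(f (g h)))))) r)
Term 2: ((((q p) (\h.(\g.(\f.(h (g f)))))) (\h.(\g.(\f.(h (g f)))))) r)
Alpha-equivalence: compare structure up to binder renaming.
Result: True

Answer: yes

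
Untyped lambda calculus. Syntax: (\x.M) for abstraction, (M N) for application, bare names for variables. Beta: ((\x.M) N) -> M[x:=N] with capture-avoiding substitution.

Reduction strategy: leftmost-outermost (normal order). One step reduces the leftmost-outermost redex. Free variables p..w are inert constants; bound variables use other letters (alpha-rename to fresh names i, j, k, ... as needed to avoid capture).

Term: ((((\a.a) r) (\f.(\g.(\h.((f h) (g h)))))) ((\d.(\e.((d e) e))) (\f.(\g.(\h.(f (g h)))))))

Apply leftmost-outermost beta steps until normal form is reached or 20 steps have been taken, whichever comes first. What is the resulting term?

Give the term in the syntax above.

Answer: ((r (\f.(\g.(\h.((f h) (g h)))))) (\e.(\h.(e (e h)))))

Derivation:
Step 0: ((((\a.a) r) (\f.(\g.(\h.((f h) (g h)))))) ((\d.(\e.((d e) e))) (\f.(\g.(\h.(f (g h)))))))
Step 1: ((r (\f.(\g.(\h.((f h) (g h)))))) ((\d.(\e.((d e) e))) (\f.(\g.(\h.(f (g h)))))))
Step 2: ((r (\f.(\g.(\h.((f h) (g h)))))) (\e.(((\f.(\g.(\h.(f (g h))))) e) e)))
Step 3: ((r (\f.(\g.(\h.((f h) (g h)))))) (\e.((\g.(\h.(e (g h)))) e)))
Step 4: ((r (\f.(\g.(\h.((f h) (g h)))))) (\e.(\h.(e (e h)))))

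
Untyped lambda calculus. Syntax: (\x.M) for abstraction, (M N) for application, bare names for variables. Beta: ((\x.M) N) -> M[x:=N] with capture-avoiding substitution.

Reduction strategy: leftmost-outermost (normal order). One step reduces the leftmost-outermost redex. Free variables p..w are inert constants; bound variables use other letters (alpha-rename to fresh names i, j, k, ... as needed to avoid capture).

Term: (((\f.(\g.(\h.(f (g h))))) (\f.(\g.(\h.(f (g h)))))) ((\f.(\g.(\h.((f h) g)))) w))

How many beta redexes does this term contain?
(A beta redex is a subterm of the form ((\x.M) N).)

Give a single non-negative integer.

Term: (((\f.(\g.(\h.(f (g h))))) (\f.(\g.(\h.(f (g h)))))) ((\f.(\g.(\h.((f h) g)))) w))
  Redex: ((\f.(\g.(\h.(f (g h))))) (\f.(\g.(\h.(f (g h))))))
  Redex: ((\f.(\g.(\h.((f h) g)))) w)
Total redexes: 2

Answer: 2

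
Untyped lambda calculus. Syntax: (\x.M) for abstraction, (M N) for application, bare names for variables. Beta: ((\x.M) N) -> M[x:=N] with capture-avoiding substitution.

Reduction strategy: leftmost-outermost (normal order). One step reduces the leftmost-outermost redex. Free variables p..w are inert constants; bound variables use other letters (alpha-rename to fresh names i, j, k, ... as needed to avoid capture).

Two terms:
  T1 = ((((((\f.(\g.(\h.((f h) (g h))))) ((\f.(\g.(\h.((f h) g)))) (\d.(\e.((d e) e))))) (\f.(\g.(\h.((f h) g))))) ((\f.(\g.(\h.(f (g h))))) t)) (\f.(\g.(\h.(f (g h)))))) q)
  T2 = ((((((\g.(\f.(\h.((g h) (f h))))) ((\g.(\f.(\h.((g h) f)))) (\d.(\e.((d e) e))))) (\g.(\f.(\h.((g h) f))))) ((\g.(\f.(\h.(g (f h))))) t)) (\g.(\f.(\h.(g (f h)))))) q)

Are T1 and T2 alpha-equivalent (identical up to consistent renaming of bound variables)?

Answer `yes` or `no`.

Term 1: ((((((\f.(\g.(\h.((f h) (g h))))) ((\f.(\g.(\h.((f h) g)))) (\d.(\e.((d e) e))))) (\f.(\g.(\h.((f h) g))))) ((\f.(\g.(\h.(f (g h))))) t)) (\f.(\g.(\h.(f (g h)))))) q)
Term 2: ((((((\g.(\f.(\h.((g h) (f h))))) ((\g.(\f.(\h.((g h) f)))) (\d.(\e.((d e) e))))) (\g.(\f.(\h.((g h) f))))) ((\g.(\f.(\h.(g (f h))))) t)) (\g.(\f.(\h.(g (f h)))))) q)
Alpha-equivalence: compare structure up to binder renaming.
Result: True

Answer: yes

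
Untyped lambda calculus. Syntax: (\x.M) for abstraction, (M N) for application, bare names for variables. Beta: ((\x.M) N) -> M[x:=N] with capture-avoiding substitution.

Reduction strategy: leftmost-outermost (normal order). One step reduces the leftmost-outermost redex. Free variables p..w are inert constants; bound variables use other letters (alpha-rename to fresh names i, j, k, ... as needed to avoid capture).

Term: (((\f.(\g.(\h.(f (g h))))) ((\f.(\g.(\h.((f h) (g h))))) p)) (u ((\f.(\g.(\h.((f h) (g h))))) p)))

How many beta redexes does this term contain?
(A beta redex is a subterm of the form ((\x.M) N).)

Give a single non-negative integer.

Answer: 3

Derivation:
Term: (((\f.(\g.(\h.(f (g h))))) ((\f.(\g.(\h.((f h) (g h))))) p)) (u ((\f.(\g.(\h.((f h) (g h))))) p)))
  Redex: ((\f.(\g.(\h.(f (g h))))) ((\f.(\g.(\h.((f h) (g h))))) p))
  Redex: ((\f.(\g.(\h.((f h) (g h))))) p)
  Redex: ((\f.(\g.(\h.((f h) (g h))))) p)
Total redexes: 3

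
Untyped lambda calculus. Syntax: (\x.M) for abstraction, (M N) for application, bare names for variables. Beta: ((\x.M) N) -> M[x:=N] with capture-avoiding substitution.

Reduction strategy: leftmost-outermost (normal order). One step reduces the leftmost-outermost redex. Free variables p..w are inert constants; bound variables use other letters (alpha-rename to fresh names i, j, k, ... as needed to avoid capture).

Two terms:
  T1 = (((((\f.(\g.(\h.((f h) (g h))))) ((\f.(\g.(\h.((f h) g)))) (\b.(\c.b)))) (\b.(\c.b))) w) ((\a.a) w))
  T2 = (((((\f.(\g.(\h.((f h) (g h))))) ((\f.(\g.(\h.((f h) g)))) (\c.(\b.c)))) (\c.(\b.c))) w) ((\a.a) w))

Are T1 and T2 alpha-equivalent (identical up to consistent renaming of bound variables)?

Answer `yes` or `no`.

Term 1: (((((\f.(\g.(\h.((f h) (g h))))) ((\f.(\g.(\h.((f h) g)))) (\b.(\c.b)))) (\b.(\c.b))) w) ((\a.a) w))
Term 2: (((((\f.(\g.(\h.((f h) (g h))))) ((\f.(\g.(\h.((f h) g)))) (\c.(\b.c)))) (\c.(\b.c))) w) ((\a.a) w))
Alpha-equivalence: compare structure up to binder renaming.
Result: True

Answer: yes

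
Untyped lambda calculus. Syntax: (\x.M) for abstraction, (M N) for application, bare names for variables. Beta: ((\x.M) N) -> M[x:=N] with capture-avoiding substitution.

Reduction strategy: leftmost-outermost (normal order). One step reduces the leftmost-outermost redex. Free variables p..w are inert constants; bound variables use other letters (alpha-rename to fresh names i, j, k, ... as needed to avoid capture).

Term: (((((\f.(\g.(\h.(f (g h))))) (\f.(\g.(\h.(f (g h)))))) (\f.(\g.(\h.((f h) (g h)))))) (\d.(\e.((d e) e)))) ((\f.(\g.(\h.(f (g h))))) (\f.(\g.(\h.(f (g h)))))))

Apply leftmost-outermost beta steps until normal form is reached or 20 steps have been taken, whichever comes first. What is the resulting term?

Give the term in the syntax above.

Step 0: (((((\f.(\g.(\h.(f (g h))))) (\f.(\g.(\h.(f (g h)))))) (\f.(\g.(\h.((f h) (g h)))))) (\d.(\e.((d e) e)))) ((\f.(\g.(\h.(f (g h))))) (\f.(\g.(\h.(f (g h)))))))
Step 1: ((((\g.(\h.((\f.(\g.(\h.(f (g h))))) (g h)))) (\f.(\g.(\h.((f h) (g h)))))) (\d.(\e.((d e) e)))) ((\f.(\g.(\h.(f (g h))))) (\f.(\g.(\h.(f (g h)))))))
Step 2: (((\h.((\f.(\g.(\h.(f (g h))))) ((\f.(\g.(\h.((f h) (g h))))) h))) (\d.(\e.((d e) e)))) ((\f.(\g.(\h.(f (g h))))) (\f.(\g.(\h.(f (g h)))))))
Step 3: (((\f.(\g.(\h.(f (g h))))) ((\f.(\g.(\h.((f h) (g h))))) (\d.(\e.((d e) e))))) ((\f.(\g.(\h.(f (g h))))) (\f.(\g.(\h.(f (g h)))))))
Step 4: ((\g.(\h.(((\f.(\g.(\h.((f h) (g h))))) (\d.(\e.((d e) e)))) (g h)))) ((\f.(\g.(\h.(f (g h))))) (\f.(\g.(\h.(f (g h)))))))
Step 5: (\h.(((\f.(\g.(\h.((f h) (g h))))) (\d.(\e.((d e) e)))) (((\f.(\g.(\h.(f (g h))))) (\f.(\g.(\h.(f (g h)))))) h)))
Step 6: (\h.((\g.(\h.(((\d.(\e.((d e) e))) h) (g h)))) (((\f.(\g.(\h.(f (g h))))) (\f.(\g.(\h.(f (g h)))))) h)))
Step 7: (\h.(\i.(((\d.(\e.((d e) e))) i) ((((\f.(\g.(\h.(f (g h))))) (\f.(\g.(\h.(f (g h)))))) h) i))))
Step 8: (\h.(\i.((\e.((i e) e)) ((((\f.(\g.(\h.(f (g h))))) (\f.(\g.(\h.(f (g h)))))) h) i))))
Step 9: (\h.(\i.((i ((((\f.(\g.(\h.(f (g h))))) (\f.(\g.(\h.(f (g h)))))) h) i)) ((((\f.(\g.(\h.(f (g h))))) (\f.(\g.(\h.(f (g h)))))) h) i))))
Step 10: (\h.(\i.((i (((\g.(\h.((\f.(\g.(\h.(f (g h))))) (g h)))) h) i)) ((((\f.(\g.(\h.(f (g h))))) (\f.(\g.(\h.(f (g h)))))) h) i))))
Step 11: (\h.(\i.((i ((\i.((\f.(\g.(\h.(f (g h))))) (h i))) i)) ((((\f.(\g.(\h.(f (g h))))) (\f.(\g.(\h.(f (g h)))))) h) i))))
Step 12: (\h.(\i.((i ((\f.(\g.(\h.(f (g h))))) (h i))) ((((\f.(\g.(\h.(f (g h))))) (\f.(\g.(\h.(f (g h)))))) h) i))))
Step 13: (\h.(\i.((i (\g.(\j.((h i) (g j))))) ((((\f.(\g.(\h.(f (g h))))) (\f.(\g.(\h.(f (g h)))))) h) i))))
Step 14: (\h.(\i.((i (\g.(\j.((h i) (g j))))) (((\g.(\h.((\f.(\g.(\h.(f (g h))))) (g h)))) h) i))))
Step 15: (\h.(\i.((i (\g.(\j.((h i) (g j))))) ((\i.((\f.(\g.(\h.(f (g h))))) (h i))) i))))
Step 16: (\h.(\i.((i (\g.(\j.((h i) (g j))))) ((\f.(\g.(\h.(f (g h))))) (h i)))))
Step 17: (\h.(\i.((i (\g.(\j.((h i) (g j))))) (\g.(\j.((h i) (g j)))))))

Answer: (\h.(\i.((i (\g.(\j.((h i) (g j))))) (\g.(\j.((h i) (g j)))))))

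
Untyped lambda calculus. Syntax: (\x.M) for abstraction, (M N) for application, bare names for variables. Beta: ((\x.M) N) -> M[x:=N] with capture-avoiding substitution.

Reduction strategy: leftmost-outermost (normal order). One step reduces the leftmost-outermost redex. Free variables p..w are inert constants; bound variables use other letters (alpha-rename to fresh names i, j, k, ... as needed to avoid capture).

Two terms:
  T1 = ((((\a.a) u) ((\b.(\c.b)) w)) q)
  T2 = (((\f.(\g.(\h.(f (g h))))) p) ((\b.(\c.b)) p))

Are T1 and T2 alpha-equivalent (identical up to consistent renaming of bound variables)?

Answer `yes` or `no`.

Term 1: ((((\a.a) u) ((\b.(\c.b)) w)) q)
Term 2: (((\f.(\g.(\h.(f (g h))))) p) ((\b.(\c.b)) p))
Alpha-equivalence: compare structure up to binder renaming.
Result: False

Answer: no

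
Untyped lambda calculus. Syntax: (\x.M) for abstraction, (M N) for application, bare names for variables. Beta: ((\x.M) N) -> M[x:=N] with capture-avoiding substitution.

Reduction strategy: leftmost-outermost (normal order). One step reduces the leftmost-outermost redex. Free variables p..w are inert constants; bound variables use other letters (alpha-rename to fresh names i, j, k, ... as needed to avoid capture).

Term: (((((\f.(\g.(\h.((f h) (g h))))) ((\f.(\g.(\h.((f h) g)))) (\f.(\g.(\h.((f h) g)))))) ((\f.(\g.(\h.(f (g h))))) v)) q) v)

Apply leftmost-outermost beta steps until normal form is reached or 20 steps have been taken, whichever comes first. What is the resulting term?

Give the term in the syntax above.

Answer: ((v (q v)) q)

Derivation:
Step 0: (((((\f.(\g.(\h.((f h) (g h))))) ((\f.(\g.(\h.((f h) g)))) (\f.(\g.(\h.((f h) g)))))) ((\f.(\g.(\h.(f (g h))))) v)) q) v)
Step 1: ((((\g.(\h.((((\f.(\g.(\h.((f h) g)))) (\f.(\g.(\h.((f h) g))))) h) (g h)))) ((\f.(\g.(\h.(f (g h))))) v)) q) v)
Step 2: (((\h.((((\f.(\g.(\h.((f h) g)))) (\f.(\g.(\h.((f h) g))))) h) (((\f.(\g.(\h.(f (g h))))) v) h))) q) v)
Step 3: (((((\f.(\g.(\h.((f h) g)))) (\f.(\g.(\h.((f h) g))))) q) (((\f.(\g.(\h.(f (g h))))) v) q)) v)
Step 4: ((((\g.(\h.(((\f.(\g.(\h.((f h) g)))) h) g))) q) (((\f.(\g.(\h.(f (g h))))) v) q)) v)
Step 5: (((\h.(((\f.(\g.(\h.((f h) g)))) h) q)) (((\f.(\g.(\h.(f (g h))))) v) q)) v)
Step 6: ((((\f.(\g.(\h.((f h) g)))) (((\f.(\g.(\h.(f (g h))))) v) q)) q) v)
Step 7: (((\g.(\h.(((((\f.(\g.(\h.(f (g h))))) v) q) h) g))) q) v)
Step 8: ((\h.(((((\f.(\g.(\h.(f (g h))))) v) q) h) q)) v)
Step 9: (((((\f.(\g.(\h.(f (g h))))) v) q) v) q)
Step 10: ((((\g.(\h.(v (g h)))) q) v) q)
Step 11: (((\h.(v (q h))) v) q)
Step 12: ((v (q v)) q)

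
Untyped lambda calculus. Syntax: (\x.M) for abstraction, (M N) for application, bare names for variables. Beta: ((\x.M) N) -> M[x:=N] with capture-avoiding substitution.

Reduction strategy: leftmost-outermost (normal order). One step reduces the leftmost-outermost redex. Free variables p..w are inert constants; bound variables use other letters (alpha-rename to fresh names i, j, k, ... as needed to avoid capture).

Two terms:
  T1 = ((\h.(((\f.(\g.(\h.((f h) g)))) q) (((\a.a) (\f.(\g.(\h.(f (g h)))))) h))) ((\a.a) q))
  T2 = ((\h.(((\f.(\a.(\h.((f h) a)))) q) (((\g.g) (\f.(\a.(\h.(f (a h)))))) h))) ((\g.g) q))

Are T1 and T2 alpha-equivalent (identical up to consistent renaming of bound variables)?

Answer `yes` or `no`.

Term 1: ((\h.(((\f.(\g.(\h.((f h) g)))) q) (((\a.a) (\f.(\g.(\h.(f (g h)))))) h))) ((\a.a) q))
Term 2: ((\h.(((\f.(\a.(\h.((f h) a)))) q) (((\g.g) (\f.(\a.(\h.(f (a h)))))) h))) ((\g.g) q))
Alpha-equivalence: compare structure up to binder renaming.
Result: True

Answer: yes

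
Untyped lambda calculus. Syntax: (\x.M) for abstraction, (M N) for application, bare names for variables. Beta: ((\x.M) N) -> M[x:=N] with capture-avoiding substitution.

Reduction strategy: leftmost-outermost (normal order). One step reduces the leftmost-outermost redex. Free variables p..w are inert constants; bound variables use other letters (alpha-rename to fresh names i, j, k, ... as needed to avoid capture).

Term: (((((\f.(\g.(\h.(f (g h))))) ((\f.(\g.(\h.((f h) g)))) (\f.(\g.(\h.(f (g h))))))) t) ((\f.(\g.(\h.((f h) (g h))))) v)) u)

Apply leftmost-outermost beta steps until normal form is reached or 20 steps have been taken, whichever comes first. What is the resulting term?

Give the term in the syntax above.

Answer: (\h.(u ((t (\g.(\h.((v h) (g h))))) h)))

Derivation:
Step 0: (((((\f.(\g.(\h.(f (g h))))) ((\f.(\g.(\h.((f h) g)))) (\f.(\g.(\h.(f (g h))))))) t) ((\f.(\g.(\h.((f h) (g h))))) v)) u)
Step 1: ((((\g.(\h.(((\f.(\g.(\h.((f h) g)))) (\f.(\g.(\h.(f (g h)))))) (g h)))) t) ((\f.(\g.(\h.((f h) (g h))))) v)) u)
Step 2: (((\h.(((\f.(\g.(\h.((f h) g)))) (\f.(\g.(\h.(f (g h)))))) (t h))) ((\f.(\g.(\h.((f h) (g h))))) v)) u)
Step 3: ((((\f.(\g.(\h.((f h) g)))) (\f.(\g.(\h.(f (g h)))))) (t ((\f.(\g.(\h.((f h) (g h))))) v))) u)
Step 4: (((\g.(\h.(((\f.(\g.(\h.(f (g h))))) h) g))) (t ((\f.(\g.(\h.((f h) (g h))))) v))) u)
Step 5: ((\h.(((\f.(\g.(\h.(f (g h))))) h) (t ((\f.(\g.(\h.((f h) (g h))))) v)))) u)
Step 6: (((\f.(\g.(\h.(f (g h))))) u) (t ((\f.(\g.(\h.((f h) (g h))))) v)))
Step 7: ((\g.(\h.(u (g h)))) (t ((\f.(\g.(\h.((f h) (g h))))) v)))
Step 8: (\h.(u ((t ((\f.(\g.(\h.((f h) (g h))))) v)) h)))
Step 9: (\h.(u ((t (\g.(\h.((v h) (g h))))) h)))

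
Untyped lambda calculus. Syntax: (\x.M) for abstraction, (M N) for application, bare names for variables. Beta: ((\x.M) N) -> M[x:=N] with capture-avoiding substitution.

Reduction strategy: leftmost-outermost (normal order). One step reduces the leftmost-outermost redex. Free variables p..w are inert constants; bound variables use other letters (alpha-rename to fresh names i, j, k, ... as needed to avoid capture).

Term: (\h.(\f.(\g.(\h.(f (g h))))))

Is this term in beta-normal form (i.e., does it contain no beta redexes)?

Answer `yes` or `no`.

Term: (\h.(\f.(\g.(\h.(f (g h))))))
No beta redexes found.

Answer: yes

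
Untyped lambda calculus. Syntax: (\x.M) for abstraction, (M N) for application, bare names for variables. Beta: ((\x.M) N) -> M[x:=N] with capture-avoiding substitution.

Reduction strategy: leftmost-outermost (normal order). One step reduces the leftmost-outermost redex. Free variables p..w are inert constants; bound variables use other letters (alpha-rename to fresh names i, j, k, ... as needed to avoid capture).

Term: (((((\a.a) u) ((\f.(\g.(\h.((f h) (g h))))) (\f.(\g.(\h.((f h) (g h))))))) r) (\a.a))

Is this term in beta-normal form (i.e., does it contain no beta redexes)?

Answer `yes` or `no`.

Answer: no

Derivation:
Term: (((((\a.a) u) ((\f.(\g.(\h.((f h) (g h))))) (\f.(\g.(\h.((f h) (g h))))))) r) (\a.a))
Found 2 beta redex(es).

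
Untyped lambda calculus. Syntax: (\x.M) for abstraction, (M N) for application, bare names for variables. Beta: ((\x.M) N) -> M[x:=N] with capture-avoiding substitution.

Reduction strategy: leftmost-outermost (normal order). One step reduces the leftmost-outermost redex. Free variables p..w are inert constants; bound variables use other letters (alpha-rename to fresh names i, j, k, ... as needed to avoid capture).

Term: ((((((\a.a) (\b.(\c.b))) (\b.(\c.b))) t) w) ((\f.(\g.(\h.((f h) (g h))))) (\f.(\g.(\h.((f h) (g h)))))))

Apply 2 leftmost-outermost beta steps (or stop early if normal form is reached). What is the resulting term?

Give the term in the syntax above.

Answer: ((((\c.(\b.(\c.b))) t) w) ((\f.(\g.(\h.((f h) (g h))))) (\f.(\g.(\h.((f h) (g h)))))))

Derivation:
Step 0: ((((((\a.a) (\b.(\c.b))) (\b.(\c.b))) t) w) ((\f.(\g.(\h.((f h) (g h))))) (\f.(\g.(\h.((f h) (g h)))))))
Step 1: (((((\b.(\c.b)) (\b.(\c.b))) t) w) ((\f.(\g.(\h.((f h) (g h))))) (\f.(\g.(\h.((f h) (g h)))))))
Step 2: ((((\c.(\b.(\c.b))) t) w) ((\f.(\g.(\h.((f h) (g h))))) (\f.(\g.(\h.((f h) (g h)))))))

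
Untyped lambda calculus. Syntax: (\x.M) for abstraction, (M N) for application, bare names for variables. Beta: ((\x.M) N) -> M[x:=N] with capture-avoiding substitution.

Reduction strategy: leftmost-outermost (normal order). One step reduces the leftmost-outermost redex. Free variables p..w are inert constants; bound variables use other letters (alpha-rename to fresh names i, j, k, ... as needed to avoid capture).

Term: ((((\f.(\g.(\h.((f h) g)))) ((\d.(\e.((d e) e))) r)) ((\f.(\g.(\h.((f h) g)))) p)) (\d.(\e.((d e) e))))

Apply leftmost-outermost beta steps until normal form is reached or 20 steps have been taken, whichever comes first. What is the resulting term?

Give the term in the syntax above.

Step 0: ((((\f.(\g.(\h.((f h) g)))) ((\d.(\e.((d e) e))) r)) ((\f.(\g.(\h.((f h) g)))) p)) (\d.(\e.((d e) e))))
Step 1: (((\g.(\h.((((\d.(\e.((d e) e))) r) h) g))) ((\f.(\g.(\h.((f h) g)))) p)) (\d.(\e.((d e) e))))
Step 2: ((\h.((((\d.(\e.((d e) e))) r) h) ((\f.(\g.(\h.((f h) g)))) p))) (\d.(\e.((d e) e))))
Step 3: ((((\d.(\e.((d e) e))) r) (\d.(\e.((d e) e)))) ((\f.(\g.(\h.((f h) g)))) p))
Step 4: (((\e.((r e) e)) (\d.(\e.((d e) e)))) ((\f.(\g.(\h.((f h) g)))) p))
Step 5: (((r (\d.(\e.((d e) e)))) (\d.(\e.((d e) e)))) ((\f.(\g.(\h.((f h) g)))) p))
Step 6: (((r (\d.(\e.((d e) e)))) (\d.(\e.((d e) e)))) (\g.(\h.((p h) g))))

Answer: (((r (\d.(\e.((d e) e)))) (\d.(\e.((d e) e)))) (\g.(\h.((p h) g))))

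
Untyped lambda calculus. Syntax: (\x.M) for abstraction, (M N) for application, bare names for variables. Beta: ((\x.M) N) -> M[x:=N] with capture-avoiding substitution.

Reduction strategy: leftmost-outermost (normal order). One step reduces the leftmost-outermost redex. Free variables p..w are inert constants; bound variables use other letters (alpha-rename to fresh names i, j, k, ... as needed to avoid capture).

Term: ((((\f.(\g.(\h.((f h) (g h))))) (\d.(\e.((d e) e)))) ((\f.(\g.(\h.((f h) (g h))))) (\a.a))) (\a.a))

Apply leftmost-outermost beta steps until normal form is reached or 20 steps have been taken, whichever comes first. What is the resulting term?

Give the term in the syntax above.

Answer: (((\a.a) (((\f.(\g.(\h.((f h) (g h))))) (\a.a)) (\a.a))) ((\a.a) ((\a.a) ((\a.a) (((\f.(\g.(\h.((f h) (g h))))) (\a.a)) (\a.a))))))

Derivation:
Step 0: ((((\f.(\g.(\h.((f h) (g h))))) (\d.(\e.((d e) e)))) ((\f.(\g.(\h.((f h) (g h))))) (\a.a))) (\a.a))
Step 1: (((\g.(\h.(((\d.(\e.((d e) e))) h) (g h)))) ((\f.(\g.(\h.((f h) (g h))))) (\a.a))) (\a.a))
Step 2: ((\h.(((\d.(\e.((d e) e))) h) (((\f.(\g.(\h.((f h) (g h))))) (\a.a)) h))) (\a.a))
Step 3: (((\d.(\e.((d e) e))) (\a.a)) (((\f.(\g.(\h.((f h) (g h))))) (\a.a)) (\a.a)))
Step 4: ((\e.(((\a.a) e) e)) (((\f.(\g.(\h.((f h) (g h))))) (\a.a)) (\a.a)))
Step 5: (((\a.a) (((\f.(\g.(\h.((f h) (g h))))) (\a.a)) (\a.a))) (((\f.(\g.(\h.((f h) (g h))))) (\a.a)) (\a.a)))
Step 6: ((((\f.(\g.(\h.((f h) (g h))))) (\a.a)) (\a.a)) (((\f.(\g.(\h.((f h) (g h))))) (\a.a)) (\a.a)))
Step 7: (((\g.(\h.(((\a.a) h) (g h)))) (\a.a)) (((\f.(\g.(\h.((f h) (g h))))) (\a.a)) (\a.a)))
Step 8: ((\h.(((\a.a) h) ((\a.a) h))) (((\f.(\g.(\h.((f h) (g h))))) (\a.a)) (\a.a)))
Step 9: (((\a.a) (((\f.(\g.(\h.((f h) (g h))))) (\a.a)) (\a.a))) ((\a.a) (((\f.(\g.(\h.((f h) (g h))))) (\a.a)) (\a.a))))
Step 10: ((((\f.(\g.(\h.((f h) (g h))))) (\a.a)) (\a.a)) ((\a.a) (((\f.(\g.(\h.((f h) (g h))))) (\a.a)) (\a.a))))
Step 11: (((\g.(\h.(((\a.a) h) (g h)))) (\a.a)) ((\a.a) (((\f.(\g.(\h.((f h) (g h))))) (\a.a)) (\a.a))))
Step 12: ((\h.(((\a.a) h) ((\a.a) h))) ((\a.a) (((\f.(\g.(\h.((f h) (g h))))) (\a.a)) (\a.a))))
Step 13: (((\a.a) ((\a.a) (((\f.(\g.(\h.((f h) (g h))))) (\a.a)) (\a.a)))) ((\a.a) ((\a.a) (((\f.(\g.(\h.((f h) (g h))))) (\a.a)) (\a.a)))))
Step 14: (((\a.a) (((\f.(\g.(\h.((f h) (g h))))) (\a.a)) (\a.a))) ((\a.a) ((\a.a) (((\f.(\g.(\h.((f h) (g h))))) (\a.a)) (\a.a)))))
Step 15: ((((\f.(\g.(\h.((f h) (g h))))) (\a.a)) (\a.a)) ((\a.a) ((\a.a) (((\f.(\g.(\h.((f h) (g h))))) (\a.a)) (\a.a)))))
Step 16: (((\g.(\h.(((\a.a) h) (g h)))) (\a.a)) ((\a.a) ((\a.a) (((\f.(\g.(\h.((f h) (g h))))) (\a.a)) (\a.a)))))
Step 17: ((\h.(((\a.a) h) ((\a.a) h))) ((\a.a) ((\a.a) (((\f.(\g.(\h.((f h) (g h))))) (\a.a)) (\a.a)))))
Step 18: (((\a.a) ((\a.a) ((\a.a) (((\f.(\g.(\h.((f h) (g h))))) (\a.a)) (\a.a))))) ((\a.a) ((\a.a) ((\a.a) (((\f.(\g.(\h.((f h) (g h))))) (\a.a)) (\a.a))))))
Step 19: (((\a.a) ((\a.a) (((\f.(\g.(\h.((f h) (g h))))) (\a.a)) (\a.a)))) ((\a.a) ((\a.a) ((\a.a) (((\f.(\g.(\h.((f h) (g h))))) (\a.a)) (\a.a))))))
Step 20: (((\a.a) (((\f.(\g.(\h.((f h) (g h))))) (\a.a)) (\a.a))) ((\a.a) ((\a.a) ((\a.a) (((\f.(\g.(\h.((f h) (g h))))) (\a.a)) (\a.a))))))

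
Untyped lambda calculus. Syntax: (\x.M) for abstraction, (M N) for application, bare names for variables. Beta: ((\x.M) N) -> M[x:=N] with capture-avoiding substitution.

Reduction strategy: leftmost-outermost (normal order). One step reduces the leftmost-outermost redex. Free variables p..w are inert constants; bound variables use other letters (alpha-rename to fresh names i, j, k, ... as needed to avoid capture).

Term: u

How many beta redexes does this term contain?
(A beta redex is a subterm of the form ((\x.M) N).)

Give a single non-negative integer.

Answer: 0

Derivation:
Term: u
  (no redexes)
Total redexes: 0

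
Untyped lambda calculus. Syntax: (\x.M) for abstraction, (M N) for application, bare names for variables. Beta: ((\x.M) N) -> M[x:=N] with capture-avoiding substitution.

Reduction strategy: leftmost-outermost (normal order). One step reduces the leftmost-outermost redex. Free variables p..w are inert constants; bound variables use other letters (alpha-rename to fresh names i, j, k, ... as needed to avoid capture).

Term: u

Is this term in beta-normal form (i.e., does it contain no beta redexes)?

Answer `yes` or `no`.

Answer: yes

Derivation:
Term: u
No beta redexes found.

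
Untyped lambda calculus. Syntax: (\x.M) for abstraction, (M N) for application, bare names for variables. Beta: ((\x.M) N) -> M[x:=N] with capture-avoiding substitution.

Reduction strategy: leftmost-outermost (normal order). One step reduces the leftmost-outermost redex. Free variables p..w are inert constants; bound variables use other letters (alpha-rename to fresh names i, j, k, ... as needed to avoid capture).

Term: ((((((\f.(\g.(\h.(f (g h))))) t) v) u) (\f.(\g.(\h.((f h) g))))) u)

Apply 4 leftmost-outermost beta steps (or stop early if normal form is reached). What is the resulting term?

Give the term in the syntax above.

Step 0: ((((((\f.(\g.(\h.(f (g h))))) t) v) u) (\f.(\g.(\h.((f h) g))))) u)
Step 1: (((((\g.(\h.(t (g h)))) v) u) (\f.(\g.(\h.((f h) g))))) u)
Step 2: ((((\h.(t (v h))) u) (\f.(\g.(\h.((f h) g))))) u)
Step 3: (((t (v u)) (\f.(\g.(\h.((f h) g))))) u)
Step 4: (normal form reached)

Answer: (((t (v u)) (\f.(\g.(\h.((f h) g))))) u)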